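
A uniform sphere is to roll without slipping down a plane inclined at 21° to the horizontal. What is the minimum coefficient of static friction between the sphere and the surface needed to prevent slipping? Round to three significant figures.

μ_min ≈ 0.110

Here I = (2/5)MR², so the shape factor k = I/(MR²) = 0.4.
Along the incline Mg sinθ − f = Ma, and torque about the center fR = Iα = kMR²(a/R) gives f = kMa.
These give a = g sinθ/(1+k) and the required friction f = kMg sinθ/(1+k).
With N = Mg cosθ, the no-slip condition f ≤ μN gives μ_min = f/N = k tanθ/(1+k).
μ_min = 0.4 × tan21° / 1.4 ≈ 0.110.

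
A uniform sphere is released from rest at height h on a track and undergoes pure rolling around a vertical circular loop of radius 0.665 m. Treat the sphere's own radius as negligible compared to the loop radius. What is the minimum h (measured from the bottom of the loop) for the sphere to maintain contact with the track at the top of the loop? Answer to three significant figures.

Here I = (2/5)MR², so the shape factor k = I/(MR²) = 0.4.
At the top of the loop, the minimum-contact condition is Mg = Mv_top²/r, so v_top² = gr.
With ω = v/R, the kinetic energy at speed v is ½(1+k)Mv² = (7/10)Mv².
Energy conservation from release (height h) to the top (height 2r): Mgh = Mg(2r) + (7/10)M·gr.
Thus h_min = 2r + (1+k)r/2 = r(2 + 1.4/2) = 0.665 × 2.7 ≈ 1.80 m.

h_min ≈ 1.80 m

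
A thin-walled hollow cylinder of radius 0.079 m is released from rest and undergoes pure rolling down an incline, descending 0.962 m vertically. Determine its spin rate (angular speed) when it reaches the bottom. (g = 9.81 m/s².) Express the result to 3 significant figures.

ω ≈ 38.9 rad/s

The moment of inertia is MR², giving k ≡ I/(MR²) = 1.
The rolling condition ω = v/R makes the rotational term ½I(v/R)² = ½kMv², so KE_total = ½(1+k)Mv² = Mv².
Energy conservation Mgh = ½(1+k)Mv² gives v = √(2gh/(1+k)) = √(2 × 9.81 × 0.962 / 2) = 3.072 m/s.
The angular speed follows from ω = v/R = 3.072/0.079 ≈ 38.9 rad/s.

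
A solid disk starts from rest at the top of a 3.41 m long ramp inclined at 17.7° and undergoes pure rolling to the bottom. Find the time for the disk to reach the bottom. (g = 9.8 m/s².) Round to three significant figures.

t ≈ 1.85 s

With I = (1/2)MR², the ratio k = I/(MR²) is 0.5.
Newton's second law down the slope: Mg sinθ − f = Ma. The torque equation fR = Iα (with α = a/R) gives f = kMa.
Hence a = g sinθ/(1+k) = 9.8×sin17.7°/1.5 = 1.986 m/s².
With constant a from rest, t = √(2L/a) = √(2·3.41/1.986) ≈ 1.85 s.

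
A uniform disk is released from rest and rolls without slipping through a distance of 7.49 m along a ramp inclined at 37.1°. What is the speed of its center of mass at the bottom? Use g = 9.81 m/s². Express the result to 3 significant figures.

With I = (1/2)MR², the ratio k = I/(MR²) is 0.5.
Pure rolling means v = ωR; then KE = ½Mv² + ½I(v/R)² = ½(1+k)Mv² = (3/4)Mv².
The vertical drop is h = L sinθ = 7.49 × sin37.1° = 4.518 m.
Setting Mgh = (3/4)Mv² gives v = √(2gh/(1+k)) = √(2·9.81·4.518/1.5) ≈ 7.69 m/s.

v ≈ 7.69 m/s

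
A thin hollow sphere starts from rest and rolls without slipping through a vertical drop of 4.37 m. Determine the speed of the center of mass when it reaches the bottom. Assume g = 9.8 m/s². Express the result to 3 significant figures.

For this body I = (2/3)MR², i.e. k = I/(MR²) = 2/3.
Pure rolling means v = ωR; then KE = ½Mv² + ½I(v/R)² = ½(1+k)Mv² = (5/6)Mv².
Setting Mgh = (5/6)Mv² gives v = √(2gh/(1+k)) = √(2·9.8·4.37/1.667) ≈ 7.17 m/s.

v ≈ 7.17 m/s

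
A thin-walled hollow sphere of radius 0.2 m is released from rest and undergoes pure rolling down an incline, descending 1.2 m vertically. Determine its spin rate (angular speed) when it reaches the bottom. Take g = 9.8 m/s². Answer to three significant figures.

With I = (2/3)MR², the ratio k = I/(MR²) is 2/3.
The rolling condition ω = v/R makes the rotational term ½I(v/R)² = ½kMv², so KE_total = ½(1+k)Mv² = (5/6)Mv².
Energy conservation Mgh = ½(1+k)Mv² gives v = √(2gh/(1+k)) = √(2 × 9.8 × 1.2 / 1.667) = 3.757 m/s.
Then ω = v/R = 3.757 / 0.2 ≈ 18.8 rad/s.

ω ≈ 18.8 rad/s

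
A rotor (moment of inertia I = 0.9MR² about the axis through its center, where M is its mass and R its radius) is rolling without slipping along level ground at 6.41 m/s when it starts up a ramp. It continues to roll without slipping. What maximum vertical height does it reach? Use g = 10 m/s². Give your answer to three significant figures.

With I = 0.9MR², the ratio k = I/(MR²) is 0.9.
Pure rolling means v = ωR; then KE = ½Mv² + ½I(v/R)² = ½(1+k)Mv² = (19/20)Mv².
All of this converts to potential energy at the highest point: (19/20)Mv₀² = Mgh.
Thus h = (1+k)v₀²/(2g) = 1.9 × 6.41² / (2 × 10) ≈ 3.90 m.

h ≈ 3.90 m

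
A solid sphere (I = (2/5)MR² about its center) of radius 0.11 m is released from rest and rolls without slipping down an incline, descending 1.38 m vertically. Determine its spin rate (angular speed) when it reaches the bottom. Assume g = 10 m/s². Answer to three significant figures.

ω ≈ 40.4 rad/s

Here I = (2/5)MR², so the shape factor k = I/(MR²) = 0.4.
Pure rolling means v = ωR; then KE = ½Mv² + ½I(v/R)² = ½(1+k)Mv² = (7/10)Mv².
Energy conservation Mgh = ½(1+k)Mv² gives v = √(2gh/(1+k)) = √(2 × 10 × 1.38 / 1.4) = 4.44 m/s.
Then ω = v/R = 4.44 / 0.11 ≈ 40.4 rad/s.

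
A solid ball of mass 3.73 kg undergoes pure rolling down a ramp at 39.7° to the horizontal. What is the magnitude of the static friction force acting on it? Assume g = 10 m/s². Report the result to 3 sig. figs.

For this body I = (2/5)MR², i.e. k = I/(MR²) = 0.4.
Translational: Mg sinθ − f = Ma. Rotational about the CM: fR = Iα = kMRa, so f = kMa.
Combining, a = g sinθ/(1+k) and f = kMa = kMg sinθ/(1+k).
f = 0.4 × 3.73 × 10 × sin39.7° / 1.4 ≈ 6.81 N.

f ≈ 6.81 N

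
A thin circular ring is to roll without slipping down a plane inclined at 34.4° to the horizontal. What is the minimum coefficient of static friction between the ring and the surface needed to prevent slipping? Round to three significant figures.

The moment of inertia is MR², giving k ≡ I/(MR²) = 1.
Newton's second law down the slope: Mg sinθ − f = Ma. The torque equation fR = Iα (with α = a/R) gives f = kMa.
These give a = g sinθ/(1+k) and the required friction f = kMg sinθ/(1+k).
With N = Mg cosθ, the no-slip condition f ≤ μN gives μ_min = f/N = k tanθ/(1+k).
μ_min = 1 × tan34.4° / 2 ≈ 0.342.

μ_min ≈ 0.342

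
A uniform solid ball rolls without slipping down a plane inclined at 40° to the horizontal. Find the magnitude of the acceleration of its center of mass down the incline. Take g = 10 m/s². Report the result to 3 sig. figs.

With I = (2/5)MR², the ratio k = I/(MR²) is 0.4.
Newton's second law down the slope: Mg sinθ − f = Ma. The torque equation fR = Iα (with α = a/R) gives f = kMa.
Eliminating f: Mg sinθ = (1+k)Ma, so a = g sinθ/(1+k) = 10 × sin40° / 1.4 ≈ 4.59 m/s².

a ≈ 4.59 m/s²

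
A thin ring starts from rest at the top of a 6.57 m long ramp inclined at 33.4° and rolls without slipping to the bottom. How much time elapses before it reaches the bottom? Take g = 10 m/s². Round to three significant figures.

Here I = MR², so the shape factor k = I/(MR²) = 1.
Newton's second law down the slope: Mg sinθ − f = Ma. The torque equation fR = Iα (with α = a/R) gives f = kMa.
Hence a = g sinθ/(1+k) = 10×sin33.4°/2 = 2.752 m/s².
Starting from rest, L = ½at², so t = √(2L/a) = √(2×6.57/2.752) ≈ 2.18 s.

t ≈ 2.18 s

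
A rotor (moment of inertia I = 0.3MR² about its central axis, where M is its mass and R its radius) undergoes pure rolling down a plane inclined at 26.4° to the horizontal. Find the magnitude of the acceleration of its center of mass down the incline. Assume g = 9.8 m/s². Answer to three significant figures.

For this body I = 0.3MR², i.e. k = I/(MR²) = 0.3.
Along the incline Mg sinθ − f = Ma, and torque about the center fR = Iα = kMR²(a/R) gives f = kMa.
Eliminating f: Mg sinθ = (1+k)Ma, so a = g sinθ/(1+k) = 9.8 × sin26.4° / 1.3 ≈ 3.35 m/s².

a ≈ 3.35 m/s²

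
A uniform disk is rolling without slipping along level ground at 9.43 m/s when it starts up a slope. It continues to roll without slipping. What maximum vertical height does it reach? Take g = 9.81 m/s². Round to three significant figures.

h ≈ 6.80 m

With I = (1/2)MR², the ratio k = I/(MR²) is 0.5.
The rolling condition ω = v/R makes the rotational term ½I(v/R)² = ½kMv², so KE_total = ½(1+k)Mv² = (3/4)Mv².
All of this converts to potential energy at the highest point: (3/4)Mv₀² = Mgh.
Thus h = (1+k)v₀²/(2g) = 1.5 × 9.43² / (2 × 9.81) ≈ 6.80 m.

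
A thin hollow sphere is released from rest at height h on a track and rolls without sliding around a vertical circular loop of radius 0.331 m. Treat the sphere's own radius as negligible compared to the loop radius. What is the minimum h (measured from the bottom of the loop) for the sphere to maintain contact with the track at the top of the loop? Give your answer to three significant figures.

h_min ≈ 0.938 m

The moment of inertia is (2/3)MR², giving k ≡ I/(MR²) = 2/3.
At the top, contact is just lost when gravity alone supplies the centripetal force: Mg = Mv_top²/r, i.e. v_top² = gr.
With ω = v/R, the kinetic energy at speed v is ½(1+k)Mv² = (5/6)Mv².
Energy conservation from release (height h) to the top (height 2r): Mgh = Mg(2r) + (5/6)M·gr.
Thus h_min = 2r + (1+k)r/2 = r(2 + 1.667/2) = 0.331 × 2.833 ≈ 0.938 m.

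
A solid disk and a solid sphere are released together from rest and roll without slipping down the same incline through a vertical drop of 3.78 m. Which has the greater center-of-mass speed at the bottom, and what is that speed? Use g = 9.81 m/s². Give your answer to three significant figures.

For rolling without slipping, Mgh = ½(1+k)Mv² where k = I/(MR²), so v = √(2gh/(1+k)).
Solid disk: k = 0.5, giving v = √(2×9.81×3.78/1.5) = 7.032 m/s.
Solid sphere: k = 0.4, giving v = √(2×9.81×3.78/1.4) = 7.278 m/s.
The smaller k wins: the solid sphere, at ≈ 7.28 m/s.

the solid sphere, at v ≈ 7.28 m/s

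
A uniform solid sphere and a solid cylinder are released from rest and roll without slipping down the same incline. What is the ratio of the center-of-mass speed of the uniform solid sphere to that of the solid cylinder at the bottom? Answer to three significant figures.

Each satisfies Mgh = ½(1+k)Mv² with k = I/(MR²), so v ∝ 1/√(1+k).
For the uniform solid sphere k = 0.4; for the solid cylinder k = 0.5.
v₁/v₂ = √((1+k₂)/(1+k₁)) = √(1.5/1.4) ≈ 1.04.

v_ratio ≈ 1.04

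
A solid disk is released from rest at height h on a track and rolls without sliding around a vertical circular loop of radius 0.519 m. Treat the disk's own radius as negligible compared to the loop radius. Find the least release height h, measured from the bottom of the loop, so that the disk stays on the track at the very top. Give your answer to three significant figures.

h_min ≈ 1.43 m

The moment of inertia is (1/2)MR², giving k ≡ I/(MR²) = 0.5.
At the top, contact is just lost when gravity alone supplies the centripetal force: Mg = Mv_top²/r, i.e. v_top² = gr.
With ω = v/R, the kinetic energy at speed v is ½(1+k)Mv² = (3/4)Mv².
Energy conservation from release (height h) to the top (height 2r): Mgh = Mg(2r) + (3/4)M·gr.
Thus h_min = 2r + (1+k)r/2 = r(2 + 1.5/2) = 0.519 × 2.75 ≈ 1.43 m.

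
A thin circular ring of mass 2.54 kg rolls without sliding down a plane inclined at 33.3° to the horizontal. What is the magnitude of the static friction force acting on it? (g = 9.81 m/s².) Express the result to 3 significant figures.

Here I = MR², so the shape factor k = I/(MR²) = 1.
Translational: Mg sinθ − f = Ma. Rotational about the CM: fR = Iα = kMRa, so f = kMa.
Combining, a = g sinθ/(1+k) and f = kMa = kMg sinθ/(1+k).
f = 1 × 2.54 × 9.81 × sin33.3° / 2 ≈ 6.84 N.

f ≈ 6.84 N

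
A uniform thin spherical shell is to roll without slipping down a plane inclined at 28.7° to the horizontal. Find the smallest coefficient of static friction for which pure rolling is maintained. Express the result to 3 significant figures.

μ_min ≈ 0.219

For this body I = (2/3)MR², i.e. k = I/(MR²) = 2/3.
Along the incline Mg sinθ − f = Ma, and torque about the center fR = Iα = kMR²(a/R) gives f = kMa.
These give a = g sinθ/(1+k) and the required friction f = kMg sinθ/(1+k).
The normal force is N = Mg cosθ, so μ_min = f/N = k tanθ/(1+k).
μ_min = (2/3) × tan28.7° / 1.667 ≈ 0.219.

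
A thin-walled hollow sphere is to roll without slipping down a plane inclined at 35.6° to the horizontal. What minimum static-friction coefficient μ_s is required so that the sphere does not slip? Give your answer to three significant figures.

μ_min ≈ 0.286

For this body I = (2/3)MR², i.e. k = I/(MR²) = 2/3.
Translational: Mg sinθ − f = Ma. Rotational about the CM: fR = Iα = kMRa, so f = kMa.
These give a = g sinθ/(1+k) and the required friction f = kMg sinθ/(1+k).
The normal force is N = Mg cosθ, so μ_min = f/N = k tanθ/(1+k).
μ_min = (2/3) × tan35.6° / 1.667 ≈ 0.286.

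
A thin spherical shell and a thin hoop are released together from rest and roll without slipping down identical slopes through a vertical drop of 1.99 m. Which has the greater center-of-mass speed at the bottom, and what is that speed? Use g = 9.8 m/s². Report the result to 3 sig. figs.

For rolling without slipping, Mgh = ½(1+k)Mv² where k = I/(MR²), so v = √(2gh/(1+k)).
Thin spherical shell: k = 2/3, giving v = √(2×9.8×1.99/1.667) = 4.838 m/s.
Thin hoop: k = 1, giving v = √(2×9.8×1.99/2) = 4.416 m/s.
The smaller k wins: the thin spherical shell, at ≈ 4.84 m/s.

the thin spherical shell, at v ≈ 4.84 m/s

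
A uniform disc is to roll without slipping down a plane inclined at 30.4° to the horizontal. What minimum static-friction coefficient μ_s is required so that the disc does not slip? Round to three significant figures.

With I = (1/2)MR², the ratio k = I/(MR²) is 0.5.
Newton's second law down the slope: Mg sinθ − f = Ma. The torque equation fR = Iα (with α = a/R) gives f = kMa.
These give a = g sinθ/(1+k) and the required friction f = kMg sinθ/(1+k).
With N = Mg cosθ, the no-slip condition f ≤ μN gives μ_min = f/N = k tanθ/(1+k).
μ_min = 0.5 × tan30.4° / 1.5 ≈ 0.196.

μ_min ≈ 0.196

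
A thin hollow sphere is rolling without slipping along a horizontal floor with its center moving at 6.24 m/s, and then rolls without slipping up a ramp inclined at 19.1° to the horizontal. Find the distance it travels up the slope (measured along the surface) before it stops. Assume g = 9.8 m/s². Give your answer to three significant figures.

d ≈ 10.1 m

For this body I = (2/3)MR², i.e. k = I/(MR²) = 2/3.
The rolling condition ω = v/R makes the rotational term ½I(v/R)² = ½kMv², so KE_total = ½(1+k)Mv² = (5/6)Mv².
Setting this equal to Mgh gives the vertical rise h = (1+k)v₀²/(2g) = 1.667×6.24²/(2×9.8) = 3.311 m.
The distance along the slope is d = h/sinθ = 3.311/sin19.1° ≈ 10.1 m.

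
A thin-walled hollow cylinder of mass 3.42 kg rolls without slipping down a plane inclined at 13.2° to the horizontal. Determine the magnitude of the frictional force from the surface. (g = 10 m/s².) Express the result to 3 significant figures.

f ≈ 3.90 N

The moment of inertia is MR², giving k ≡ I/(MR²) = 1.
Translational: Mg sinθ − f = Ma. Rotational about the CM: fR = Iα = kMRa, so f = kMa.
Combining, a = g sinθ/(1+k) and f = kMa = kMg sinθ/(1+k).
f = 1 × 3.42 × 10 × sin13.2° / 2 ≈ 3.90 N.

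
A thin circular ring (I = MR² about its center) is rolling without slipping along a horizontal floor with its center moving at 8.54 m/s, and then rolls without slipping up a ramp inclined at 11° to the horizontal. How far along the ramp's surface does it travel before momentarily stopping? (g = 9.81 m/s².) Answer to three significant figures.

For this body I = MR², i.e. k = I/(MR²) = 1.
The rolling condition ω = v/R makes the rotational term ½I(v/R)² = ½kMv², so KE_total = ½(1+k)Mv² = Mv².
Setting this equal to Mgh gives the vertical rise h = (1+k)v₀²/(2g) = 2×8.54²/(2×9.81) = 7.434 m.
The distance along the slope is d = h/sinθ = 7.434/sin11° ≈ 39.0 m.

d ≈ 39.0 m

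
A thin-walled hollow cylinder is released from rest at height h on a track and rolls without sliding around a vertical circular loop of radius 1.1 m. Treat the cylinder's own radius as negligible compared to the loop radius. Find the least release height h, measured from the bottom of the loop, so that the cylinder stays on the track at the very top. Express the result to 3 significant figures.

h_min ≈ 3.30 m

With I = MR², the ratio k = I/(MR²) is 1.
At the top, contact is just lost when gravity alone supplies the centripetal force: Mg = Mv_top²/r, i.e. v_top² = gr.
With ω = v/R, the kinetic energy at speed v is ½(1+k)Mv² = Mv².
Energy conservation from release (height h) to the top (height 2r): Mgh = Mg(2r) + M·gr.
Thus h_min = 2r + (1+k)r/2 = r(2 + 2/2) = 1.1 × 3 ≈ 3.30 m.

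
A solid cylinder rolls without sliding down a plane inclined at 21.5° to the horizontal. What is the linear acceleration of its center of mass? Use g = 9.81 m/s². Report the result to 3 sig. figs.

For this body I = (1/2)MR², i.e. k = I/(MR²) = 0.5.
Newton's second law down the slope: Mg sinθ − f = Ma. The torque equation fR = Iα (with α = a/R) gives f = kMa.
Eliminating f: Mg sinθ = (1+k)Ma, so a = g sinθ/(1+k) = 9.81 × sin21.5° / 1.5 ≈ 2.40 m/s².

a ≈ 2.40 m/s²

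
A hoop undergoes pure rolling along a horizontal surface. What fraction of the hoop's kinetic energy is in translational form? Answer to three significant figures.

fraction ≈ 0.500

For this body I = MR², i.e. k = I/(MR²) = 1.
With ω = v/R, KE_trans = ½Mv² and KE_rot = ½Iω² = ½kMv², so KE_total = ½(1+k)Mv².
The translational fraction is therefore 1/(1+k) = 1/2 ≈ 0.500.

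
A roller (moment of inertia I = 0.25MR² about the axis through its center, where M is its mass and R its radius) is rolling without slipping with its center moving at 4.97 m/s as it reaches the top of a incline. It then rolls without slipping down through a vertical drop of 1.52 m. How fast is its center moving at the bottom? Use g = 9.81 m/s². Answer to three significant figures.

The moment of inertia is 0.25MR², giving k ≡ I/(MR²) = 0.25.
Pure rolling means v = ωR; then KE = ½Mv² + ½I(v/R)² = ½(1+k)Mv² = (5/8)Mv².
Conserving energy between top and bottom: (5/8)Mv² = (5/8)Mv₀² + Mgh, hence v² = v₀² + 2gh/(1+k).
v = √(4.97² + 2×9.81×1.52/1.25) = √48.56 ≈ 6.97 m/s.

v ≈ 6.97 m/s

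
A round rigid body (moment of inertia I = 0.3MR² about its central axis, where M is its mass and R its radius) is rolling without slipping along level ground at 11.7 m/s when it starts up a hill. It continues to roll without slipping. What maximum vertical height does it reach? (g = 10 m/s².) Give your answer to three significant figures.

h ≈ 8.90 m

With I = 0.3MR², the ratio k = I/(MR²) is 0.3.
Rolling without slipping gives ω = v/R, so the total kinetic energy is ½Mv² + ½Iω² = ½(1+k)Mv² = (13/20)Mv².
At the top the kinetic energy is zero, so (13/20)Mv₀² = Mgh.
Thus h = (1+k)v₀²/(2g) = 1.3 × 11.7² / (2 × 10) ≈ 8.90 m.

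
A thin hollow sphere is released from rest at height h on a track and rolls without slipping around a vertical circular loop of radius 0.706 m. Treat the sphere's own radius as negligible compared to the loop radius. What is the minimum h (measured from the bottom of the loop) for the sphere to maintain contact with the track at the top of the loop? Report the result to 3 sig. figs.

h_min ≈ 2.00 m

For this body I = (2/3)MR², i.e. k = I/(MR²) = 2/3.
At the top of the loop, the minimum-contact condition is Mg = Mv_top²/r, so v_top² = gr.
With ω = v/R, the kinetic energy at speed v is ½(1+k)Mv² = (5/6)Mv².
Energy conservation from release (height h) to the top (height 2r): Mgh = Mg(2r) + (5/6)M·gr.
Thus h_min = 2r + (1+k)r/2 = r(2 + 1.667/2) = 0.706 × 2.833 ≈ 2.00 m.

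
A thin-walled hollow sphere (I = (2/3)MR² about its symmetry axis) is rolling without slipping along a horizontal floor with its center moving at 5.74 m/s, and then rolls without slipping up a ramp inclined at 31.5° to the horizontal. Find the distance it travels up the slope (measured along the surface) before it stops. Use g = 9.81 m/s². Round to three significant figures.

d ≈ 5.36 m

For this body I = (2/3)MR², i.e. k = I/(MR²) = 2/3.
Rolling without slipping gives ω = v/R, so the total kinetic energy is ½Mv² + ½Iω² = ½(1+k)Mv² = (5/6)Mv².
Setting this equal to Mgh gives the vertical rise h = (1+k)v₀²/(2g) = 1.667×5.74²/(2×9.81) = 2.799 m.
Along the incline, d = h/sinθ = 2.799/sin31.5° ≈ 5.36 m.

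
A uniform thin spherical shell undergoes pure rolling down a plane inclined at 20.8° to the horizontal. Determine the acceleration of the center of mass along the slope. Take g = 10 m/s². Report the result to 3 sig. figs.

For this body I = (2/3)MR², i.e. k = I/(MR²) = 2/3.
Along the incline Mg sinθ − f = Ma, and torque about the center fR = Iα = kMR²(a/R) gives f = kMa.
Eliminating f: Mg sinθ = (1+k)Ma, so a = g sinθ/(1+k) = 10 × sin20.8° / 1.667 ≈ 2.13 m/s².

a ≈ 2.13 m/s²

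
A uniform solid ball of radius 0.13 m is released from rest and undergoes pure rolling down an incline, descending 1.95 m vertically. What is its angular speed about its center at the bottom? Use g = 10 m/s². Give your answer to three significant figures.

With I = (2/5)MR², the ratio k = I/(MR²) is 0.4.
Since it rolls without slipping, ω = v/R and KE = ½Mv² + ½Iω² = ½(1+k)Mv² = (7/10)Mv².
Energy conservation Mgh = ½(1+k)Mv² gives v = √(2gh/(1+k)) = √(2 × 10 × 1.95 / 1.4) = 5.278 m/s.
Then ω = v/R = 5.278 / 0.13 ≈ 40.6 rad/s.

ω ≈ 40.6 rad/s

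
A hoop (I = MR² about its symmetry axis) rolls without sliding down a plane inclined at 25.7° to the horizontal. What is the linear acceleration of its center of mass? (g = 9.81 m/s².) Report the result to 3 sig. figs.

a ≈ 2.13 m/s²

With I = MR², the ratio k = I/(MR²) is 1.
Newton's second law down the slope: Mg sinθ − f = Ma. The torque equation fR = Iα (with α = a/R) gives f = kMa.
Eliminating f: Mg sinθ = (1+k)Ma, so a = g sinθ/(1+k) = 9.81 × sin25.7° / 2 ≈ 2.13 m/s².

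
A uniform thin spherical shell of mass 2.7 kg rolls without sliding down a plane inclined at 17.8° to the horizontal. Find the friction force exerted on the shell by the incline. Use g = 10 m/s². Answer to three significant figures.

f ≈ 3.30 N

Here I = (2/3)MR², so the shape factor k = I/(MR²) = 2/3.
Translational: Mg sinθ − f = Ma. Rotational about the CM: fR = Iα = kMRa, so f = kMa.
Combining, a = g sinθ/(1+k) and f = kMa = kMg sinθ/(1+k).
f = (2/3) × 2.7 × 10 × sin17.8° / 1.667 ≈ 3.30 N.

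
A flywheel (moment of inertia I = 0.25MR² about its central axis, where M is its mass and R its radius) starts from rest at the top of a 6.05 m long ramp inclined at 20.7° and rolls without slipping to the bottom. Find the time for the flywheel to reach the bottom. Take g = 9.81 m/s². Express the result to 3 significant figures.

The moment of inertia is 0.25MR², giving k ≡ I/(MR²) = 0.25.
Along the incline Mg sinθ − f = Ma, and torque about the center fR = Iα = kMR²(a/R) gives f = kMa.
Hence a = g sinθ/(1+k) = 9.81×sin20.7°/1.25 = 2.774 m/s².
With constant a from rest, t = √(2L/a) = √(2·6.05/2.774) ≈ 2.09 s.

t ≈ 2.09 s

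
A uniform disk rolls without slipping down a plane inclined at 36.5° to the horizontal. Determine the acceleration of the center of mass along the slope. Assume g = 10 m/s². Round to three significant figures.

With I = (1/2)MR², the ratio k = I/(MR²) is 0.5.
Along the incline Mg sinθ − f = Ma, and torque about the center fR = Iα = kMR²(a/R) gives f = kMa.
Eliminating f: Mg sinθ = (1+k)Ma, so a = g sinθ/(1+k) = 10 × sin36.5° / 1.5 ≈ 3.97 m/s².

a ≈ 3.97 m/s²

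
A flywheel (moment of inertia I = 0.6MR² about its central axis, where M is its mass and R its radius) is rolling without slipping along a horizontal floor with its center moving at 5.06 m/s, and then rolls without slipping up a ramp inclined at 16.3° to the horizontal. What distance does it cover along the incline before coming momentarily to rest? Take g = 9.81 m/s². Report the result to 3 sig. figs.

d ≈ 7.44 m

With I = 0.6MR², the ratio k = I/(MR²) is 0.6.
Pure rolling means v = ωR; then KE = ½Mv² + ½I(v/R)² = ½(1+k)Mv² = (4/5)Mv².
Setting this equal to Mgh gives the vertical rise h = (1+k)v₀²/(2g) = 1.6×5.06²/(2×9.81) = 2.088 m.
Along the incline, d = h/sinθ = 2.088/sin16.3° ≈ 7.44 m.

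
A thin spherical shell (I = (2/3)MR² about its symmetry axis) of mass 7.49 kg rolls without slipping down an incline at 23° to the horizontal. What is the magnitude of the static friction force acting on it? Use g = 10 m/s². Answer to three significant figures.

With I = (2/3)MR², the ratio k = I/(MR²) is 2/3.
Newton's second law down the slope: Mg sinθ − f = Ma. The torque equation fR = Iα (with α = a/R) gives f = kMa.
Combining, a = g sinθ/(1+k) and f = kMa = kMg sinθ/(1+k).
f = (2/3) × 7.49 × 10 × sin23° / 1.667 ≈ 11.7 N.

f ≈ 11.7 N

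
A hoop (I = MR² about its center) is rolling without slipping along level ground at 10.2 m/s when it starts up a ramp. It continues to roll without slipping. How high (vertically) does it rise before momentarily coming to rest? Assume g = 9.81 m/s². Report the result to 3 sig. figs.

h ≈ 10.6 m

Here I = MR², so the shape factor k = I/(MR²) = 1.
Pure rolling means v = ωR; then KE = ½Mv² + ½I(v/R)² = ½(1+k)Mv² = Mv².
At the top the kinetic energy is zero, so Mv₀² = Mgh.
Thus h = (1+k)v₀²/(2g) = 2 × 10.2² / (2 × 9.81) ≈ 10.6 m.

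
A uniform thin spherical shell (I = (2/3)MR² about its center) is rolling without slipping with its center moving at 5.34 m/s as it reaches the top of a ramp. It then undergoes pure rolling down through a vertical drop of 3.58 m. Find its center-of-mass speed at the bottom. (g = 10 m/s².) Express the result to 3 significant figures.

Here I = (2/3)MR², so the shape factor k = I/(MR²) = 2/3.
Rolling without slipping gives ω = v/R, so the total kinetic energy is ½Mv² + ½Iω² = ½(1+k)Mv² = (5/6)Mv².
Conserving energy between top and bottom: (5/6)Mv² = (5/6)Mv₀² + Mgh, hence v² = v₀² + 2gh/(1+k).
v = √(5.34² + 2×10×3.58/1.667) = √71.48 ≈ 8.45 m/s.

v ≈ 8.45 m/s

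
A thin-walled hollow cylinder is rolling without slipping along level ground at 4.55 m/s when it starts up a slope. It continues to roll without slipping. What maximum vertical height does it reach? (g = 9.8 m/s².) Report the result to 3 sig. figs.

The moment of inertia is MR², giving k ≡ I/(MR²) = 1.
Since it rolls without slipping, ω = v/R and KE = ½Mv² + ½Iω² = ½(1+k)Mv² = Mv².
All of this converts to potential energy at the highest point: Mv₀² = Mgh.
Thus h = (1+k)v₀²/(2g) = 2 × 4.55² / (2 × 9.8) ≈ 2.11 m.

h ≈ 2.11 m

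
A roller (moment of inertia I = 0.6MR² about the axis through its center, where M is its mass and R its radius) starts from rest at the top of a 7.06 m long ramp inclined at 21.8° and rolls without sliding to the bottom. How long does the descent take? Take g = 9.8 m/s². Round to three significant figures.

t ≈ 2.49 s

Here I = 0.6MR², so the shape factor k = I/(MR²) = 0.6.
Along the incline Mg sinθ − f = Ma, and torque about the center fR = Iα = kMR²(a/R) gives f = kMa.
Hence a = g sinθ/(1+k) = 9.8×sin21.8°/1.6 = 2.275 m/s².
Starting from rest, L = ½at², so t = √(2L/a) = √(2×7.06/2.275) ≈ 2.49 s.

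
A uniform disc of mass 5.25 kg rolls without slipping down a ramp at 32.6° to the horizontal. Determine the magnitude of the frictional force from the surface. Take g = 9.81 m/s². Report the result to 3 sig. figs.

With I = (1/2)MR², the ratio k = I/(MR²) is 0.5.
Along the incline Mg sinθ − f = Ma, and torque about the center fR = Iα = kMR²(a/R) gives f = kMa.
Combining, a = g sinθ/(1+k) and f = kMa = kMg sinθ/(1+k).
f = 0.5 × 5.25 × 9.81 × sin32.6° / 1.5 ≈ 9.25 N.

f ≈ 9.25 N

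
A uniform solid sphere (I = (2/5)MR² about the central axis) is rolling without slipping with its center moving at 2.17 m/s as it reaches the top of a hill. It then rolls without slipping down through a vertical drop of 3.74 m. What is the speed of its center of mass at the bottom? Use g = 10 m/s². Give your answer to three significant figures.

v ≈ 7.62 m/s

The moment of inertia is (2/5)MR², giving k ≡ I/(MR²) = 0.4.
The rolling condition ω = v/R makes the rotational term ½I(v/R)² = ½kMv², so KE_total = ½(1+k)Mv² = (7/10)Mv².
Energy conservation: (7/10)Mv₀² + Mgh = (7/10)Mv², so v² = v₀² + 2gh/(1+k).
v = √(2.17² + 2×10×3.74/1.4) = √58.14 ≈ 7.62 m/s.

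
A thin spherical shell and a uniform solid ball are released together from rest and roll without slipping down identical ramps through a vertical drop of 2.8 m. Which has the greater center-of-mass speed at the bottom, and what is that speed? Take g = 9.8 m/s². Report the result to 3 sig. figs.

For rolling without slipping, Mgh = ½(1+k)Mv² where k = I/(MR²), so v = √(2gh/(1+k)).
Thin spherical shell: k = 2/3, giving v = √(2×9.8×2.8/1.667) = 5.738 m/s.
Uniform solid ball: k = 0.4, giving v = √(2×9.8×2.8/1.4) = 6.261 m/s.
The smaller k wins: the uniform solid ball, at ≈ 6.26 m/s.

the uniform solid ball, at v ≈ 6.26 m/s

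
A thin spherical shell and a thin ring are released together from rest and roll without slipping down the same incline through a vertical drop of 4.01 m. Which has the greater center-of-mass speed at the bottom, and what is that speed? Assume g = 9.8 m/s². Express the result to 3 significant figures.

the thin spherical shell, at v ≈ 6.87 m/s

For rolling without slipping, Mgh = ½(1+k)Mv² where k = I/(MR²), so v = √(2gh/(1+k)).
Thin spherical shell: k = 2/3, giving v = √(2×9.8×4.01/1.667) = 6.867 m/s.
Thin ring: k = 1, giving v = √(2×9.8×4.01/2) = 6.269 m/s.
The smaller k wins: the thin spherical shell, at ≈ 6.87 m/s.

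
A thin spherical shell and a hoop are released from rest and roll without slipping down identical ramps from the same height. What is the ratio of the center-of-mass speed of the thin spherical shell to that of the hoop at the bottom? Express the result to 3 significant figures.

Each satisfies Mgh = ½(1+k)Mv² with k = I/(MR²), so v ∝ 1/√(1+k).
For the thin spherical shell k = 2/3; for the hoop k = 1.
v₁/v₂ = √((1+k₂)/(1+k₁)) = √(2/1.667) ≈ 1.10.

v_ratio ≈ 1.10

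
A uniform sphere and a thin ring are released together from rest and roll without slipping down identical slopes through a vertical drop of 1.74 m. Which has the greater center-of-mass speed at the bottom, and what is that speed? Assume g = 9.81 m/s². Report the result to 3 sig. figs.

For rolling without slipping, Mgh = ½(1+k)Mv² where k = I/(MR²), so v = √(2gh/(1+k)).
Uniform sphere: k = 0.4, giving v = √(2×9.81×1.74/1.4) = 4.938 m/s.
Thin ring: k = 1, giving v = √(2×9.81×1.74/2) = 4.132 m/s.
The smaller k wins: the uniform sphere, at ≈ 4.94 m/s.

the uniform sphere, at v ≈ 4.94 m/s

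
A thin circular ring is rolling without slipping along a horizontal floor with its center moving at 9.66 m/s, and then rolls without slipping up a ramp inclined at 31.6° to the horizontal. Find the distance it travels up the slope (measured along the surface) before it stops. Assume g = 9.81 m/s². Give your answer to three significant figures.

For this body I = MR², i.e. k = I/(MR²) = 1.
The rolling condition ω = v/R makes the rotational term ½I(v/R)² = ½kMv², so KE_total = ½(1+k)Mv² = Mv².
Setting this equal to Mgh gives the vertical rise h = (1+k)v₀²/(2g) = 2×9.66²/(2×9.81) = 9.512 m.
Along the incline, d = h/sinθ = 9.512/sin31.6° ≈ 18.2 m.

d ≈ 18.2 m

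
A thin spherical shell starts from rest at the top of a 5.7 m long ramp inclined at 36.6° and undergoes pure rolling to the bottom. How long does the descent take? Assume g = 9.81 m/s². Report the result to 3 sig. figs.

t ≈ 1.80 s

With I = (2/3)MR², the ratio k = I/(MR²) is 2/3.
Newton's second law down the slope: Mg sinθ − f = Ma. The torque equation fR = Iα (with α = a/R) gives f = kMa.
Hence a = g sinθ/(1+k) = 9.81×sin36.6°/1.667 = 3.509 m/s².
With constant a from rest, t = √(2L/a) = √(2·5.7/3.509) ≈ 1.80 s.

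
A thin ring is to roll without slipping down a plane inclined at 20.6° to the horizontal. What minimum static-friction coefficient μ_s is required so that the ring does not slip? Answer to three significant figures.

Here I = MR², so the shape factor k = I/(MR²) = 1.
Translational: Mg sinθ − f = Ma. Rotational about the CM: fR = Iα = kMRa, so f = kMa.
These give a = g sinθ/(1+k) and the required friction f = kMg sinθ/(1+k).
The normal force is N = Mg cosθ, so μ_min = f/N = k tanθ/(1+k).
μ_min = 1 × tan20.6° / 2 ≈ 0.188.

μ_min ≈ 0.188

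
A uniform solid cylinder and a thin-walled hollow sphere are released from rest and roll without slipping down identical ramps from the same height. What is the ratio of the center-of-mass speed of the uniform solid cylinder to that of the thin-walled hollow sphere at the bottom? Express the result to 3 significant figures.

Each satisfies Mgh = ½(1+k)Mv² with k = I/(MR²), so v ∝ 1/√(1+k).
For the uniform solid cylinder k = 0.5; for the thin-walled hollow sphere k = 2/3.
v₁/v₂ = √((1+k₂)/(1+k₁)) = √(1.667/1.5) ≈ 1.05.

v_ratio ≈ 1.05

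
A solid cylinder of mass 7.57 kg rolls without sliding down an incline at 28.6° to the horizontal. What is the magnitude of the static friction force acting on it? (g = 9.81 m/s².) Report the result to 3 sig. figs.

With I = (1/2)MR², the ratio k = I/(MR²) is 0.5.
Along the incline Mg sinθ − f = Ma, and torque about the center fR = Iα = kMR²(a/R) gives f = kMa.
Combining, a = g sinθ/(1+k) and f = kMa = kMg sinθ/(1+k).
f = 0.5 × 7.57 × 9.81 × sin28.6° / 1.5 ≈ 11.8 N.

f ≈ 11.8 N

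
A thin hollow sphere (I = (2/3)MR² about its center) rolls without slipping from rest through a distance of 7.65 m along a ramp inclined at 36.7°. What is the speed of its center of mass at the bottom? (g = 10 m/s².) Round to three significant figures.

For this body I = (2/3)MR², i.e. k = I/(MR²) = 2/3.
Rolling without slipping gives ω = v/R, so the total kinetic energy is ½Mv² + ½Iω² = ½(1+k)Mv² = (5/6)Mv².
The vertical drop is h = L sinθ = 7.65 × sin36.7° = 4.572 m.
Energy conservation: Mgh = (5/6)Mv², so v = √(2gh/(1+k)) = √(2 × 10 × 4.572 / 1.667) ≈ 7.41 m/s.

v ≈ 7.41 m/s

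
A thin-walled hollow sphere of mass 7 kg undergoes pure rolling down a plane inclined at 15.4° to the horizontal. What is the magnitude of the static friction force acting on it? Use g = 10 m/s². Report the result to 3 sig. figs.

With I = (2/3)MR², the ratio k = I/(MR²) is 2/3.
Translational: Mg sinθ − f = Ma. Rotational about the CM: fR = Iα = kMRa, so f = kMa.
Combining, a = g sinθ/(1+k) and f = kMa = kMg sinθ/(1+k).
f = (2/3) × 7 × 10 × sin15.4° / 1.667 ≈ 7.44 N.

f ≈ 7.44 N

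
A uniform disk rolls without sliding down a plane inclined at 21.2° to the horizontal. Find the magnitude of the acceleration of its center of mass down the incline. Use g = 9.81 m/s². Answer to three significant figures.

For this body I = (1/2)MR², i.e. k = I/(MR²) = 0.5.
Translational: Mg sinθ − f = Ma. Rotational about the CM: fR = Iα = kMRa, so f = kMa.
Eliminating f: Mg sinθ = (1+k)Ma, so a = g sinθ/(1+k) = 9.81 × sin21.2° / 1.5 ≈ 2.37 m/s².

a ≈ 2.37 m/s²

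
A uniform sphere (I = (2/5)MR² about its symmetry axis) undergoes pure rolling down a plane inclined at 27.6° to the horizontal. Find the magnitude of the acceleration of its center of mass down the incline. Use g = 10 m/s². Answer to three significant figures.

a ≈ 3.31 m/s²

The moment of inertia is (2/5)MR², giving k ≡ I/(MR²) = 0.4.
Translational: Mg sinθ − f = Ma. Rotational about the CM: fR = Iα = kMRa, so f = kMa.
Eliminating f: Mg sinθ = (1+k)Ma, so a = g sinθ/(1+k) = 10 × sin27.6° / 1.4 ≈ 3.31 m/s².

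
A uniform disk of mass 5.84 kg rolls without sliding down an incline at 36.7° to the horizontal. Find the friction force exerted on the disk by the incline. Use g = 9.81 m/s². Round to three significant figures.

f ≈ 11.4 N

For this body I = (1/2)MR², i.e. k = I/(MR²) = 0.5.
Newton's second law down the slope: Mg sinθ − f = Ma. The torque equation fR = Iα (with α = a/R) gives f = kMa.
Combining, a = g sinθ/(1+k) and f = kMa = kMg sinθ/(1+k).
f = 0.5 × 5.84 × 9.81 × sin36.7° / 1.5 ≈ 11.4 N.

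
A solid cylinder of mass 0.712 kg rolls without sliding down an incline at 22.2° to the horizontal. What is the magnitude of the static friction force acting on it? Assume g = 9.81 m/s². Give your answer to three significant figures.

f ≈ 0.880 N

For this body I = (1/2)MR², i.e. k = I/(MR²) = 0.5.
Along the incline Mg sinθ − f = Ma, and torque about the center fR = Iα = kMR²(a/R) gives f = kMa.
Combining, a = g sinθ/(1+k) and f = kMa = kMg sinθ/(1+k).
f = 0.5 × 0.712 × 9.81 × sin22.2° / 1.5 ≈ 0.880 N.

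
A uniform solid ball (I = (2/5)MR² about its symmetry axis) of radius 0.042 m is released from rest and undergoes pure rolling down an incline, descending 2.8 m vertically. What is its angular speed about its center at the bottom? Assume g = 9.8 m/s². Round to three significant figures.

The moment of inertia is (2/5)MR², giving k ≡ I/(MR²) = 0.4.
Since it rolls without slipping, ω = v/R and KE = ½Mv² + ½Iω² = ½(1+k)Mv² = (7/10)Mv².
Energy conservation Mgh = ½(1+k)Mv² gives v = √(2gh/(1+k)) = √(2 × 9.8 × 2.8 / 1.4) = 6.261 m/s.
The angular speed follows from ω = v/R = 6.261/0.042 ≈ 149 rad/s.

ω ≈ 149 rad/s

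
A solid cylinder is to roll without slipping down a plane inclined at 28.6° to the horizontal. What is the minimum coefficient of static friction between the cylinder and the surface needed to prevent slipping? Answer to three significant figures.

μ_min ≈ 0.182

For this body I = (1/2)MR², i.e. k = I/(MR²) = 0.5.
Newton's second law down the slope: Mg sinθ − f = Ma. The torque equation fR = Iα (with α = a/R) gives f = kMa.
These give a = g sinθ/(1+k) and the required friction f = kMg sinθ/(1+k).
With N = Mg cosθ, the no-slip condition f ≤ μN gives μ_min = f/N = k tanθ/(1+k).
μ_min = 0.5 × tan28.6° / 1.5 ≈ 0.182.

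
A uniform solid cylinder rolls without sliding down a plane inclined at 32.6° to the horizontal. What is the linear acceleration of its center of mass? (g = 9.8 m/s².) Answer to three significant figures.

a ≈ 3.52 m/s²

With I = (1/2)MR², the ratio k = I/(MR²) is 0.5.
Translational: Mg sinθ − f = Ma. Rotational about the CM: fR = Iα = kMRa, so f = kMa.
Eliminating f: Mg sinθ = (1+k)Ma, so a = g sinθ/(1+k) = 9.8 × sin32.6° / 1.5 ≈ 3.52 m/s².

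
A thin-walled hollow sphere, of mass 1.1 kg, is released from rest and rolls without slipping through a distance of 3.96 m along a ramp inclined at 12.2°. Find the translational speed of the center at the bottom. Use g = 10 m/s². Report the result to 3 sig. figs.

v ≈ 3.17 m/s

With I = (2/3)MR², the ratio k = I/(MR²) is 2/3.
The rolling condition ω = v/R makes the rotational term ½I(v/R)² = ½kMv², so KE_total = ½(1+k)Mv² = (5/6)Mv².
The vertical drop is h = L sinθ = 3.96 × sin12.2° = 0.8368 m.
Energy conservation: Mgh = (5/6)Mv², so v = √(2gh/(1+k)) = √(2 × 10 × 0.8368 / 1.667) ≈ 3.17 m/s.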